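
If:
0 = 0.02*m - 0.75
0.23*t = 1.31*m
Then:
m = 37.50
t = 213.59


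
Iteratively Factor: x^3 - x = (x - 1)*(x^2 + x) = (x - 1)*(x + 1)*(x)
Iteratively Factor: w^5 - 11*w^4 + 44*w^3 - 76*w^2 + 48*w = (w - 4)*(w^4 - 7*w^3 + 16*w^2 - 12*w) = (w - 4)*(w - 2)*(w^3 - 5*w^2 + 6*w) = (w - 4)*(w - 3)*(w - 2)*(w^2 - 2*w) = w*(w - 4)*(w - 3)*(w - 2)*(w - 2)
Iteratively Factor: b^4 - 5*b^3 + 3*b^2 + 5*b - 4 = (b - 1)*(b^3 - 4*b^2 - b + 4) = (b - 1)^2*(b^2 - 3*b - 4) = (b - 1)^2*(b + 1)*(b - 4)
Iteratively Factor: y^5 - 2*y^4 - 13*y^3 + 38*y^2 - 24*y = (y - 3)*(y^4 + y^3 - 10*y^2 + 8*y) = y*(y - 3)*(y^3 + y^2 - 10*y + 8) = y*(y - 3)*(y - 2)*(y^2 + 3*y - 4) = y*(y - 3)*(y - 2)*(y - 1)*(y + 4)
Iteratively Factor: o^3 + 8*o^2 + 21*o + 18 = (o + 3)*(o^2 + 5*o + 6) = (o + 3)^2*(o + 2)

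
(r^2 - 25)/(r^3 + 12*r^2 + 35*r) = (r - 5)/(r*(r + 7))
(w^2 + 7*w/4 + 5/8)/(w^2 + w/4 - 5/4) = (w + 1/2)/(w - 1)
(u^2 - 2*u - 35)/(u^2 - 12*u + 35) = (u + 5)/(u - 5)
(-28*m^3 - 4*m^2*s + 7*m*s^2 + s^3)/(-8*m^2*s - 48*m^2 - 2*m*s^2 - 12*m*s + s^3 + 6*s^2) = (-14*m^2 + 5*m*s + s^2)/(-4*m*s - 24*m + s^2 + 6*s)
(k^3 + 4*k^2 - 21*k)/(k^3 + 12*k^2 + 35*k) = (k - 3)/(k + 5)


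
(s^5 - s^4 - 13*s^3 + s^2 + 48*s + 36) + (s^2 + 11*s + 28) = s^5 - s^4 - 13*s^3 + 2*s^2 + 59*s + 64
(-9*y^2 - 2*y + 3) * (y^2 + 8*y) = -9*y^4 - 74*y^3 - 13*y^2 + 24*y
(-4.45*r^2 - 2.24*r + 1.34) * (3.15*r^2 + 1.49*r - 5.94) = -14.0175*r^4 - 13.6865*r^3 + 27.3164*r^2 + 15.3022*r - 7.9596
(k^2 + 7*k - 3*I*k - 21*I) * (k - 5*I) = k^3 + 7*k^2 - 8*I*k^2 - 15*k - 56*I*k - 105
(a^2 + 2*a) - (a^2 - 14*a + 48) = 16*a - 48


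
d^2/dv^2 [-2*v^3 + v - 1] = -12*v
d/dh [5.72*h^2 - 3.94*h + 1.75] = 11.44*h - 3.94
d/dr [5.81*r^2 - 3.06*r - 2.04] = 11.62*r - 3.06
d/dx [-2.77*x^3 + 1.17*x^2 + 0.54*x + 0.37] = -8.31*x^2 + 2.34*x + 0.54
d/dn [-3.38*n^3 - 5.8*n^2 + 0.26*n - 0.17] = -10.14*n^2 - 11.6*n + 0.26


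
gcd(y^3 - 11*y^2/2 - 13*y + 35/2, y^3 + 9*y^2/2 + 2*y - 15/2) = y^2 + 3*y/2 - 5/2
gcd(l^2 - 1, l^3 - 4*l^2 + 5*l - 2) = l - 1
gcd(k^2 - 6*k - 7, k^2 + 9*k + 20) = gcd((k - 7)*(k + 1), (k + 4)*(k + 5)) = 1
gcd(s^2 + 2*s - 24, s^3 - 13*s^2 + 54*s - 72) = s - 4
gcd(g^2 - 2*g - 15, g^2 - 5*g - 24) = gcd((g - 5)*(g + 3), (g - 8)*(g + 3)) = g + 3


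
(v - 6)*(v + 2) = v^2 - 4*v - 12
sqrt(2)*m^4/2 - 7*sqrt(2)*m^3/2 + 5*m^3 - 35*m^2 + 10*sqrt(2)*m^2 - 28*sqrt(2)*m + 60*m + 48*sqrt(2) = (m - 4)*(m - 3)*(m + 4*sqrt(2))*(sqrt(2)*m/2 + 1)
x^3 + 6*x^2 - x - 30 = (x - 2)*(x + 3)*(x + 5)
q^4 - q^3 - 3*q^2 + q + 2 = (q - 2)*(q - 1)*(q + 1)^2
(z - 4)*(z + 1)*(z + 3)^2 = z^4 + 3*z^3 - 13*z^2 - 51*z - 36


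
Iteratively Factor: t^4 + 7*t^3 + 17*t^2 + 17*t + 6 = (t + 3)*(t^3 + 4*t^2 + 5*t + 2) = (t + 2)*(t + 3)*(t^2 + 2*t + 1) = (t + 1)*(t + 2)*(t + 3)*(t + 1)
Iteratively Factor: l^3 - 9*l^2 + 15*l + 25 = (l - 5)*(l^2 - 4*l - 5) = (l - 5)^2*(l + 1)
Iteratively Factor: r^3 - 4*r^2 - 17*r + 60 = (r - 3)*(r^2 - r - 20) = (r - 5)*(r - 3)*(r + 4)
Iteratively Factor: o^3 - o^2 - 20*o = (o)*(o^2 - o - 20) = o*(o + 4)*(o - 5)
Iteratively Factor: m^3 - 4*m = (m + 2)*(m^2 - 2*m) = (m - 2)*(m + 2)*(m)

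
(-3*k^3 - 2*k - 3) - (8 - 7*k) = -3*k^3 + 5*k - 11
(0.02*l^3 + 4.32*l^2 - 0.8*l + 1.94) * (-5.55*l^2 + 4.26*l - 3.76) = -0.111*l^5 - 23.8908*l^4 + 22.768*l^3 - 30.4182*l^2 + 11.2724*l - 7.2944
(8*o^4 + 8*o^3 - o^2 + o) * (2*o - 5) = 16*o^5 - 24*o^4 - 42*o^3 + 7*o^2 - 5*o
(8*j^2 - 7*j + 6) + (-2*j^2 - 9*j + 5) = 6*j^2 - 16*j + 11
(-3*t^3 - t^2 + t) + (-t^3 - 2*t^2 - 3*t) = -4*t^3 - 3*t^2 - 2*t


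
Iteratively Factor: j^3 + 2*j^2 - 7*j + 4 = (j - 1)*(j^2 + 3*j - 4) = (j - 1)^2*(j + 4)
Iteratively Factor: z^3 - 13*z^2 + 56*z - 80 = (z - 4)*(z^2 - 9*z + 20) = (z - 5)*(z - 4)*(z - 4)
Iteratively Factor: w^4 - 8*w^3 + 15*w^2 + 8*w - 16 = (w + 1)*(w^3 - 9*w^2 + 24*w - 16) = (w - 1)*(w + 1)*(w^2 - 8*w + 16) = (w - 4)*(w - 1)*(w + 1)*(w - 4)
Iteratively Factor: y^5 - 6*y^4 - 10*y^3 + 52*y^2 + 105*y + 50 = (y + 1)*(y^4 - 7*y^3 - 3*y^2 + 55*y + 50) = (y + 1)*(y + 2)*(y^3 - 9*y^2 + 15*y + 25) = (y - 5)*(y + 1)*(y + 2)*(y^2 - 4*y - 5) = (y - 5)*(y + 1)^2*(y + 2)*(y - 5)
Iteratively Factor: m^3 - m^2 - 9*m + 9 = (m - 1)*(m^2 - 9) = (m - 3)*(m - 1)*(m + 3)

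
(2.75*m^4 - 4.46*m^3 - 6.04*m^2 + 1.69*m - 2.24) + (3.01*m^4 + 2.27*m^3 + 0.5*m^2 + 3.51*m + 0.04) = 5.76*m^4 - 2.19*m^3 - 5.54*m^2 + 5.2*m - 2.2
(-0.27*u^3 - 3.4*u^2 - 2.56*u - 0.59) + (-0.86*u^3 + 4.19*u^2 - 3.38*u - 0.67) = -1.13*u^3 + 0.79*u^2 - 5.94*u - 1.26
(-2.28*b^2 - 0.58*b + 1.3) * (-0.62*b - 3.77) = 1.4136*b^3 + 8.9552*b^2 + 1.3806*b - 4.901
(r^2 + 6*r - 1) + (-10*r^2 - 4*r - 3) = -9*r^2 + 2*r - 4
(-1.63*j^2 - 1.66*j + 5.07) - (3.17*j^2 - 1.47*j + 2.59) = -4.8*j^2 - 0.19*j + 2.48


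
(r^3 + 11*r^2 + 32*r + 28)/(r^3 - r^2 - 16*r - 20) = (r + 7)/(r - 5)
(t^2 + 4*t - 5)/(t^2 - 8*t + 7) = (t + 5)/(t - 7)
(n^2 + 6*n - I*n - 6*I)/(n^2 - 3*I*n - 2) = (n + 6)/(n - 2*I)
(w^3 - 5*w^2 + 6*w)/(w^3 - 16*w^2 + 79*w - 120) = w*(w - 2)/(w^2 - 13*w + 40)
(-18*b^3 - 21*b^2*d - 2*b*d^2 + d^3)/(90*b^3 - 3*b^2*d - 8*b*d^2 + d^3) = (-b - d)/(5*b - d)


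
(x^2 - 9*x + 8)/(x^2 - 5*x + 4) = (x - 8)/(x - 4)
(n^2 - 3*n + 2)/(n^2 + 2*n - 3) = (n - 2)/(n + 3)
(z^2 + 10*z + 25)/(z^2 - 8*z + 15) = (z^2 + 10*z + 25)/(z^2 - 8*z + 15)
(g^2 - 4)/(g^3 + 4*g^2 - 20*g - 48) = (g - 2)/(g^2 + 2*g - 24)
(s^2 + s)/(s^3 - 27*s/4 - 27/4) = 4*s*(s + 1)/(4*s^3 - 27*s - 27)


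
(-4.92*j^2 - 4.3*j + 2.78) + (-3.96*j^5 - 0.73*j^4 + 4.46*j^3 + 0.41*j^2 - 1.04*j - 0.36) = -3.96*j^5 - 0.73*j^4 + 4.46*j^3 - 4.51*j^2 - 5.34*j + 2.42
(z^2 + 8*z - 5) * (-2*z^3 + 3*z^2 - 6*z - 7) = -2*z^5 - 13*z^4 + 28*z^3 - 70*z^2 - 26*z + 35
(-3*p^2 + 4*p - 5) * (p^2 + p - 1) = -3*p^4 + p^3 + 2*p^2 - 9*p + 5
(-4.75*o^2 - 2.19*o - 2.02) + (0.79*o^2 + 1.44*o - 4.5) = -3.96*o^2 - 0.75*o - 6.52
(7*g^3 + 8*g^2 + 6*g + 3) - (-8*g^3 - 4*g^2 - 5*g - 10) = 15*g^3 + 12*g^2 + 11*g + 13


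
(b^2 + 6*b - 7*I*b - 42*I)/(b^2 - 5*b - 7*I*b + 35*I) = (b + 6)/(b - 5)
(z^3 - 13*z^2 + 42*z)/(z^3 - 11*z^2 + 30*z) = (z - 7)/(z - 5)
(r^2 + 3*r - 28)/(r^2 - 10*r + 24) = (r + 7)/(r - 6)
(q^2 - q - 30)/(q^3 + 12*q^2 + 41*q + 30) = (q - 6)/(q^2 + 7*q + 6)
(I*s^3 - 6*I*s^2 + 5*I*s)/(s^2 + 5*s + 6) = I*s*(s^2 - 6*s + 5)/(s^2 + 5*s + 6)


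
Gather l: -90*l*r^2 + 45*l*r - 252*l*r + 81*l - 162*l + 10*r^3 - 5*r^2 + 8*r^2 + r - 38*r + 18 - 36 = l*(-90*r^2 - 207*r - 81) + 10*r^3 + 3*r^2 - 37*r - 18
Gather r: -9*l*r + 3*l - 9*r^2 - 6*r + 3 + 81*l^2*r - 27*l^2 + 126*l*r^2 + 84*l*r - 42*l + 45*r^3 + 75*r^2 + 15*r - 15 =-27*l^2 - 39*l + 45*r^3 + r^2*(126*l + 66) + r*(81*l^2 + 75*l + 9) - 12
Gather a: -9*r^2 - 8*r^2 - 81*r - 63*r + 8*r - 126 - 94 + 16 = -17*r^2 - 136*r - 204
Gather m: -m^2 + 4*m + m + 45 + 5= -m^2 + 5*m + 50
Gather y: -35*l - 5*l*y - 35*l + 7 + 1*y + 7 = -70*l + y*(1 - 5*l) + 14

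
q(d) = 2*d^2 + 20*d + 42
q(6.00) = 234.00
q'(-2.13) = 11.48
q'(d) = 4*d + 20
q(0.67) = 56.30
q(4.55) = 174.40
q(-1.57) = 15.53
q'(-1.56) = 13.76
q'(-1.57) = 13.72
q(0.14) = 44.84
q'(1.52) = 26.08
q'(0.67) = 22.68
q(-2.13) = 8.47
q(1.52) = 77.02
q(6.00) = 234.00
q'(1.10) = 24.40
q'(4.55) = 38.20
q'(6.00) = 44.00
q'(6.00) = 44.00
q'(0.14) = 20.56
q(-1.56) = 15.67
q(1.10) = 66.42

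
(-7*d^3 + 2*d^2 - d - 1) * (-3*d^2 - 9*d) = 21*d^5 + 57*d^4 - 15*d^3 + 12*d^2 + 9*d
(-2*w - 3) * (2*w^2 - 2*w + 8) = -4*w^3 - 2*w^2 - 10*w - 24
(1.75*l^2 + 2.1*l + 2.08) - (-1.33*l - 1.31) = 1.75*l^2 + 3.43*l + 3.39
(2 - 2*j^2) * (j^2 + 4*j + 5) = -2*j^4 - 8*j^3 - 8*j^2 + 8*j + 10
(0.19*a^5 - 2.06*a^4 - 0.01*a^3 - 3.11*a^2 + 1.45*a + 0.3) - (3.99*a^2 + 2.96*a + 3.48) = 0.19*a^5 - 2.06*a^4 - 0.01*a^3 - 7.1*a^2 - 1.51*a - 3.18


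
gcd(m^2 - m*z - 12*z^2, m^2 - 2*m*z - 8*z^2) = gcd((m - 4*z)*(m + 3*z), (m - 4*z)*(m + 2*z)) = -m + 4*z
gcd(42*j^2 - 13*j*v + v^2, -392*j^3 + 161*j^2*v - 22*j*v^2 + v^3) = -7*j + v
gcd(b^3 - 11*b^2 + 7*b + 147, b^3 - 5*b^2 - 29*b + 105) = b - 7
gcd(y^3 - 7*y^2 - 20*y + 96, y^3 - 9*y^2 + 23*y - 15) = y - 3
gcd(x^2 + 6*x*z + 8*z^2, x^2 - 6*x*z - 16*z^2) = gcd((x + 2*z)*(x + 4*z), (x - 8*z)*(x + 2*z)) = x + 2*z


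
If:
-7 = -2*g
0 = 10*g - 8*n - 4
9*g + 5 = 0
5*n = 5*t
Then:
No Solution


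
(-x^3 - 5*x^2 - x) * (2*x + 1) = -2*x^4 - 11*x^3 - 7*x^2 - x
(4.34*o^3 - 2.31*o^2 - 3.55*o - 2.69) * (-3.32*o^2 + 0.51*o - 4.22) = -14.4088*o^5 + 9.8826*o^4 - 7.7069*o^3 + 16.8685*o^2 + 13.6091*o + 11.3518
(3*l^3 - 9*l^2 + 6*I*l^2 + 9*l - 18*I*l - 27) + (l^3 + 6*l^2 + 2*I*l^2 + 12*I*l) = 4*l^3 - 3*l^2 + 8*I*l^2 + 9*l - 6*I*l - 27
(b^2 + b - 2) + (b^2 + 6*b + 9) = 2*b^2 + 7*b + 7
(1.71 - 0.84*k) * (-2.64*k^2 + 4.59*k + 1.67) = 2.2176*k^3 - 8.37*k^2 + 6.4461*k + 2.8557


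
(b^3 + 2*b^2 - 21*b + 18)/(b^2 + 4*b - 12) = (b^2 - 4*b + 3)/(b - 2)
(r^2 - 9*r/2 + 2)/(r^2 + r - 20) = (r - 1/2)/(r + 5)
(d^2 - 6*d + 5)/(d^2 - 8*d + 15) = (d - 1)/(d - 3)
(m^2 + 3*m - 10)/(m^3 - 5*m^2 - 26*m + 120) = (m - 2)/(m^2 - 10*m + 24)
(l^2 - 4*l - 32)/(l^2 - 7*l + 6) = (l^2 - 4*l - 32)/(l^2 - 7*l + 6)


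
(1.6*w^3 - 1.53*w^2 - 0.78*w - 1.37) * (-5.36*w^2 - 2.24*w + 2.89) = -8.576*w^5 + 4.6168*w^4 + 12.232*w^3 + 4.6687*w^2 + 0.8146*w - 3.9593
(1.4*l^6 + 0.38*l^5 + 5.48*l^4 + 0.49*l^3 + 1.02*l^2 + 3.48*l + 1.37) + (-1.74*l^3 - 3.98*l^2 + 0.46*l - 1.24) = 1.4*l^6 + 0.38*l^5 + 5.48*l^4 - 1.25*l^3 - 2.96*l^2 + 3.94*l + 0.13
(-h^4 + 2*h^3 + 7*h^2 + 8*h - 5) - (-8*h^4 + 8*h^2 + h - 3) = 7*h^4 + 2*h^3 - h^2 + 7*h - 2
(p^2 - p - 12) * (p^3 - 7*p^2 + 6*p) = p^5 - 8*p^4 + p^3 + 78*p^2 - 72*p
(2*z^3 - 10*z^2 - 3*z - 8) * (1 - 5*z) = -10*z^4 + 52*z^3 + 5*z^2 + 37*z - 8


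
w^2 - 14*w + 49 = (w - 7)^2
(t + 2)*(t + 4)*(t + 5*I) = t^3 + 6*t^2 + 5*I*t^2 + 8*t + 30*I*t + 40*I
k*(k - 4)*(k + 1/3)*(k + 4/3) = k^4 - 7*k^3/3 - 56*k^2/9 - 16*k/9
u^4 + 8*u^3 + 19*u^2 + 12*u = u*(u + 1)*(u + 3)*(u + 4)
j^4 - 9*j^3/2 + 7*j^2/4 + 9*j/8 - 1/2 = (j - 4)*(j - 1/2)^2*(j + 1/2)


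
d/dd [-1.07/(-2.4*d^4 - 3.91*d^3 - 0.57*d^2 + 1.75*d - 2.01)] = (-10.272*d^3 - 12.5511*d^2 - 1.2198*d + 1.8725)/(2.4*d^4 + 3.91*d^3 + 0.57*d^2 - 1.75*d + 2.01)^2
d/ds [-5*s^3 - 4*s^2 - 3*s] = -15*s^2 - 8*s - 3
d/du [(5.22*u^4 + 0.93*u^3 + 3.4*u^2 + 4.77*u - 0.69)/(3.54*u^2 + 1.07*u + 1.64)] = (36.9576*u^5 + 20.0484*u^4 + 36.2334*u^3 - 8.6722*u^2 + 16.0372*u + 8.5611)/(12.5316*u^4 + 7.5756*u^3 + 12.7561*u^2 + 3.5096*u + 2.6896)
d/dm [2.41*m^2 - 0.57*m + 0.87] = 4.82*m - 0.57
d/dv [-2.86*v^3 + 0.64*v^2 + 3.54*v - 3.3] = -8.58*v^2 + 1.28*v + 3.54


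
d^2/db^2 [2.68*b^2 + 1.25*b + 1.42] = 5.36000000000000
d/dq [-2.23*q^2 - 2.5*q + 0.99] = -4.46*q - 2.5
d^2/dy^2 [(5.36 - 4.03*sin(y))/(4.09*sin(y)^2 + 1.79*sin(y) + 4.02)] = (67.414243*sin(y)^5 - 388.154497*sin(y)^4 - 650.114498*sin(y)^3 + 844.314838*sin(y)^2 + 736.7052*sin(y) - 83.9099959999999)/(4.09*sin(y)^2 + 1.79*sin(y) + 4.02)^3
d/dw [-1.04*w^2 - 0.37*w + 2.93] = -2.08*w - 0.37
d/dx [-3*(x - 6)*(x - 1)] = 21 - 6*x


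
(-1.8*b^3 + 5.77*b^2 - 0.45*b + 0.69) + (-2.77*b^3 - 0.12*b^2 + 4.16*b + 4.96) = -4.57*b^3 + 5.65*b^2 + 3.71*b + 5.65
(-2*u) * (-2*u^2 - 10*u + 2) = 4*u^3 + 20*u^2 - 4*u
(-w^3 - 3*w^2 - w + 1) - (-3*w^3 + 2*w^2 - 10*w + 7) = 2*w^3 - 5*w^2 + 9*w - 6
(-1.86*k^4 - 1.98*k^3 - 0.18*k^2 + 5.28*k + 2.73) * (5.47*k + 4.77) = -10.1742*k^5 - 19.7028*k^4 - 10.4292*k^3 + 28.023*k^2 + 40.1187*k + 13.0221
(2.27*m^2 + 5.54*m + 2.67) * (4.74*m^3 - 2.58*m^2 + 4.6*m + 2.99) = 10.7598*m^5 + 20.403*m^4 + 8.8046*m^3 + 25.3827*m^2 + 28.8466*m + 7.9833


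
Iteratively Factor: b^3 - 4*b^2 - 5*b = (b)*(b^2 - 4*b - 5) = b*(b + 1)*(b - 5)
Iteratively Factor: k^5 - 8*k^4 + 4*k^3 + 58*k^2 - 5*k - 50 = (k - 5)*(k^4 - 3*k^3 - 11*k^2 + 3*k + 10) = (k - 5)*(k + 1)*(k^3 - 4*k^2 - 7*k + 10) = (k - 5)*(k + 1)*(k + 2)*(k^2 - 6*k + 5) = (k - 5)^2*(k + 1)*(k + 2)*(k - 1)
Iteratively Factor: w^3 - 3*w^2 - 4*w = (w + 1)*(w^2 - 4*w) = w*(w + 1)*(w - 4)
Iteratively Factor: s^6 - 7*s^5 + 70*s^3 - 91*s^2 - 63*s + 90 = (s - 3)*(s^5 - 4*s^4 - 12*s^3 + 34*s^2 + 11*s - 30) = (s - 3)*(s - 2)*(s^4 - 2*s^3 - 16*s^2 + 2*s + 15) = (s - 5)*(s - 3)*(s - 2)*(s^3 + 3*s^2 - s - 3) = (s - 5)*(s - 3)*(s - 2)*(s + 3)*(s^2 - 1) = (s - 5)*(s - 3)*(s - 2)*(s - 1)*(s + 3)*(s + 1)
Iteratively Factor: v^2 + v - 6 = (v - 2)*(v + 3)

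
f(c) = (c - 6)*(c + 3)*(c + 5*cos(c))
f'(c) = (1 - 5*sin(c))*(c - 6)*(c + 3) + (c - 6)*(c + 5*cos(c)) + (c + 3)*(c + 5*cos(c)) = -(c - 6)*(c + 3)*(5*sin(c) - 1) + (c - 6)*(c + 5*cos(c)) + (c + 3)*(c + 5*cos(c))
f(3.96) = -7.71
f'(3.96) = -63.35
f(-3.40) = -30.96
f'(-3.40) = 79.65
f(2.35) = 22.72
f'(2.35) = 47.96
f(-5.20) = -70.41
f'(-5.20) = -45.91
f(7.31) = 133.68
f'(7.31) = 70.73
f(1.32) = -51.77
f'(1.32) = 76.79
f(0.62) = -91.33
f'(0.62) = 28.85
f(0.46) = -94.70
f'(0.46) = 13.10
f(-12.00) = -1260.48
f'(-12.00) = -62.54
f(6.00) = 0.00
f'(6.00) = 97.21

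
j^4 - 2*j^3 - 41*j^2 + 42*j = j*(j - 7)*(j - 1)*(j + 6)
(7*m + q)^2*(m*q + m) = 49*m^3*q + 49*m^3 + 14*m^2*q^2 + 14*m^2*q + m*q^3 + m*q^2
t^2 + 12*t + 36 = (t + 6)^2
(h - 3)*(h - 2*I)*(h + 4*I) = h^3 - 3*h^2 + 2*I*h^2 + 8*h - 6*I*h - 24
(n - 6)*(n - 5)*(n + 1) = n^3 - 10*n^2 + 19*n + 30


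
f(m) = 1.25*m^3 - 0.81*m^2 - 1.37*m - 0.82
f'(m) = 3.75*m^2 - 1.62*m - 1.37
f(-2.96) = -36.28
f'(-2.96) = 36.28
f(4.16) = 69.45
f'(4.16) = 56.79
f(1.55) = -0.23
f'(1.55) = 5.13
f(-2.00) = -11.32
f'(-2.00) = 16.87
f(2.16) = 5.04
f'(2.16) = 12.63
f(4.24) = 74.09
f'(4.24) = 59.18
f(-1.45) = -4.35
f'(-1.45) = 8.86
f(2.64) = 12.92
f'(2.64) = 20.49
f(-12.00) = -2261.02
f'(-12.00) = 558.07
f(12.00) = 2026.10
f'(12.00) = 519.19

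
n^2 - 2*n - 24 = (n - 6)*(n + 4)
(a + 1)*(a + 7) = a^2 + 8*a + 7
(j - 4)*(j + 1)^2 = j^3 - 2*j^2 - 7*j - 4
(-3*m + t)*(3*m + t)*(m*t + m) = -9*m^3*t - 9*m^3 + m*t^3 + m*t^2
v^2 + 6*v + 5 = (v + 1)*(v + 5)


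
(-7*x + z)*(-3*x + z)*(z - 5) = 21*x^2*z - 105*x^2 - 10*x*z^2 + 50*x*z + z^3 - 5*z^2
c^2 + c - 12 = (c - 3)*(c + 4)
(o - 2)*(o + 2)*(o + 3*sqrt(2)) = o^3 + 3*sqrt(2)*o^2 - 4*o - 12*sqrt(2)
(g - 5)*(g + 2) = g^2 - 3*g - 10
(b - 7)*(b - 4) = b^2 - 11*b + 28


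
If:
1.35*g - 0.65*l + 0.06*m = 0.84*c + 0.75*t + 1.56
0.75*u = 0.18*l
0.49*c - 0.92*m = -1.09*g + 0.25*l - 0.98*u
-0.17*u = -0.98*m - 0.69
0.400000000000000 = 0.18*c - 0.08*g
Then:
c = 0.0751940538322381*u + 1.63202885232258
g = 0.169186621122536*u - 1.3279350822742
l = 4.16666666666667*u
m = 0.173469387755102*u - 0.704081632653061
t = -3.37691498236225*u - 6.35448199330709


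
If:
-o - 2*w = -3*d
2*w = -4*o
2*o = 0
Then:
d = 0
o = 0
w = 0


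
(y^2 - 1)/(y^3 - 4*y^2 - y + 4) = 1/(y - 4)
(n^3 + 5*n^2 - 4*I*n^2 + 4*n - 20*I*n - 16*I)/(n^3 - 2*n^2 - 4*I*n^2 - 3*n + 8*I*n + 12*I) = (n + 4)/(n - 3)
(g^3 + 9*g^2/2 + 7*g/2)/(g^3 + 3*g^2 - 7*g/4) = 2*(g + 1)/(2*g - 1)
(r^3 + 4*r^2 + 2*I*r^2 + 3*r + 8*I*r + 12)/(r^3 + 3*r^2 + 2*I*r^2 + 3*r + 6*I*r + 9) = (r + 4)/(r + 3)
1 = 1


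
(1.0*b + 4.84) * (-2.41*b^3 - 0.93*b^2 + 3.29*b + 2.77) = -2.41*b^4 - 12.5944*b^3 - 1.2112*b^2 + 18.6936*b + 13.4068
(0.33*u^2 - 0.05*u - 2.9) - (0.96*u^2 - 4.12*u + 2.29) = -0.63*u^2 + 4.07*u - 5.19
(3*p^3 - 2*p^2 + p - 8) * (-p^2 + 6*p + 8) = -3*p^5 + 20*p^4 + 11*p^3 - 2*p^2 - 40*p - 64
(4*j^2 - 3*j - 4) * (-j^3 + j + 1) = -4*j^5 + 3*j^4 + 8*j^3 + j^2 - 7*j - 4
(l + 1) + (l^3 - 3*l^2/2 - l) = l^3 - 3*l^2/2 + 1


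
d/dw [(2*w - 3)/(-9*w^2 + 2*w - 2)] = 2*(9*w^2 - 27*w + 1)/(81*w^4 - 36*w^3 + 40*w^2 - 8*w + 4)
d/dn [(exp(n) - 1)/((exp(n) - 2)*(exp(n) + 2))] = (-exp(2*n) + 2*exp(n) - 4)*exp(n)/(exp(4*n) - 8*exp(2*n) + 16)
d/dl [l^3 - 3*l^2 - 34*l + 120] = 3*l^2 - 6*l - 34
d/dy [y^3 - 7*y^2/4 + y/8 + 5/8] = 3*y^2 - 7*y/2 + 1/8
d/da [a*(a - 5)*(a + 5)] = 3*a^2 - 25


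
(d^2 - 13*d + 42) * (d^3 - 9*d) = d^5 - 13*d^4 + 33*d^3 + 117*d^2 - 378*d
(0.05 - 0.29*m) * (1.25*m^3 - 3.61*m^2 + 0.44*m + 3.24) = -0.3625*m^4 + 1.1094*m^3 - 0.3081*m^2 - 0.9176*m + 0.162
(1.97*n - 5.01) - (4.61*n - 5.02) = 0.00999999999999979 - 2.64*n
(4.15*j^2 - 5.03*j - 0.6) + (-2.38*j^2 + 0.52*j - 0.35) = 1.77*j^2 - 4.51*j - 0.95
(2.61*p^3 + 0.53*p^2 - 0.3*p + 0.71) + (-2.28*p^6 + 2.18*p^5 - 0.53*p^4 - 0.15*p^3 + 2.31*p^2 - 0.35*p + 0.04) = -2.28*p^6 + 2.18*p^5 - 0.53*p^4 + 2.46*p^3 + 2.84*p^2 - 0.65*p + 0.75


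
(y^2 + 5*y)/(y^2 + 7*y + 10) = y/(y + 2)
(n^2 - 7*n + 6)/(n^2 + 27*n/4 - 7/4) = 4*(n^2 - 7*n + 6)/(4*n^2 + 27*n - 7)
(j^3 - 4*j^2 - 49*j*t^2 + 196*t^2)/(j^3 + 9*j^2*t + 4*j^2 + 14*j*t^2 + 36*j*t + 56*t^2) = (j^2 - 7*j*t - 4*j + 28*t)/(j^2 + 2*j*t + 4*j + 8*t)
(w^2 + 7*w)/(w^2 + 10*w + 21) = w/(w + 3)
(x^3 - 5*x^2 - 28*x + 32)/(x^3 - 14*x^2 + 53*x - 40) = (x + 4)/(x - 5)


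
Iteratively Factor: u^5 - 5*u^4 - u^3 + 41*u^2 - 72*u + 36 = (u - 1)*(u^4 - 4*u^3 - 5*u^2 + 36*u - 36) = (u - 1)*(u + 3)*(u^3 - 7*u^2 + 16*u - 12) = (u - 3)*(u - 1)*(u + 3)*(u^2 - 4*u + 4) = (u - 3)*(u - 2)*(u - 1)*(u + 3)*(u - 2)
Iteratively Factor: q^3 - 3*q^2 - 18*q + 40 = (q - 2)*(q^2 - q - 20) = (q - 2)*(q + 4)*(q - 5)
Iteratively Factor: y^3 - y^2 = (y)*(y^2 - y) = y^2*(y - 1)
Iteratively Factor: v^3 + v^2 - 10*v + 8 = (v - 1)*(v^2 + 2*v - 8) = (v - 1)*(v + 4)*(v - 2)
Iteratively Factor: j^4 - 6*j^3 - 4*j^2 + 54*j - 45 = (j - 5)*(j^3 - j^2 - 9*j + 9) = (j - 5)*(j - 1)*(j^2 - 9) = (j - 5)*(j - 1)*(j + 3)*(j - 3)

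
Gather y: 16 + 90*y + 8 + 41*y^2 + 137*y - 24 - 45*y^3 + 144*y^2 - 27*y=-45*y^3 + 185*y^2 + 200*y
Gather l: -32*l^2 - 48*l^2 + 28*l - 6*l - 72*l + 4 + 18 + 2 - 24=-80*l^2 - 50*l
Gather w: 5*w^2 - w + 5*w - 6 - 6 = 5*w^2 + 4*w - 12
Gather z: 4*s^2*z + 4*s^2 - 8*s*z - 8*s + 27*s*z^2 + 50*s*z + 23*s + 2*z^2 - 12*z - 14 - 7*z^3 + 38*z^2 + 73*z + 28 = 4*s^2 + 15*s - 7*z^3 + z^2*(27*s + 40) + z*(4*s^2 + 42*s + 61) + 14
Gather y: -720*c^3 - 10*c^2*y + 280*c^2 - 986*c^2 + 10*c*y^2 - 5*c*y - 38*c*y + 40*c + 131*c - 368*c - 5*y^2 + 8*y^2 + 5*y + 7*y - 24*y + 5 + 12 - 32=-720*c^3 - 706*c^2 - 197*c + y^2*(10*c + 3) + y*(-10*c^2 - 43*c - 12) - 15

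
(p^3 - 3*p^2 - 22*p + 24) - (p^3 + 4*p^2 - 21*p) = -7*p^2 - p + 24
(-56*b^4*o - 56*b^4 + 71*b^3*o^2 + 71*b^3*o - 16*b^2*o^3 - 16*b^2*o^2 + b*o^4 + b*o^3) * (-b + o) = 56*b^5*o + 56*b^5 - 127*b^4*o^2 - 127*b^4*o + 87*b^3*o^3 + 87*b^3*o^2 - 17*b^2*o^4 - 17*b^2*o^3 + b*o^5 + b*o^4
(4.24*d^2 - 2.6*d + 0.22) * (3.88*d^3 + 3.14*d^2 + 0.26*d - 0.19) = 16.4512*d^5 + 3.2256*d^4 - 6.208*d^3 - 0.7908*d^2 + 0.5512*d - 0.0418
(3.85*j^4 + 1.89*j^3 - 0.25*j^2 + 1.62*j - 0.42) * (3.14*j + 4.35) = 12.089*j^5 + 22.6821*j^4 + 7.4365*j^3 + 3.9993*j^2 + 5.7282*j - 1.827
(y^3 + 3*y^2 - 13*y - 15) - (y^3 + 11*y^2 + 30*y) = -8*y^2 - 43*y - 15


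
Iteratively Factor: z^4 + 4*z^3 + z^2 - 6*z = (z)*(z^3 + 4*z^2 + z - 6) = z*(z + 3)*(z^2 + z - 2) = z*(z - 1)*(z + 3)*(z + 2)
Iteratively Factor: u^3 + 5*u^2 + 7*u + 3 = (u + 1)*(u^2 + 4*u + 3) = (u + 1)^2*(u + 3)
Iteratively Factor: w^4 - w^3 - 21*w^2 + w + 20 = (w - 5)*(w^3 + 4*w^2 - w - 4) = (w - 5)*(w + 4)*(w^2 - 1) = (w - 5)*(w - 1)*(w + 4)*(w + 1)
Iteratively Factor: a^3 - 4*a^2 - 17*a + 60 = (a - 5)*(a^2 + a - 12) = (a - 5)*(a + 4)*(a - 3)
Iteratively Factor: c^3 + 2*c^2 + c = (c + 1)*(c^2 + c) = (c + 1)^2*(c)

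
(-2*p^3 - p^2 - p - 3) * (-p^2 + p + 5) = 2*p^5 - p^4 - 10*p^3 - 3*p^2 - 8*p - 15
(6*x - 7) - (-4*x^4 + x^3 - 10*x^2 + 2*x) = 4*x^4 - x^3 + 10*x^2 + 4*x - 7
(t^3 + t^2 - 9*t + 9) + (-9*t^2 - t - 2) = t^3 - 8*t^2 - 10*t + 7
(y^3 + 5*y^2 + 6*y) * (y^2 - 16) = y^5 + 5*y^4 - 10*y^3 - 80*y^2 - 96*y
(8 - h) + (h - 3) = 5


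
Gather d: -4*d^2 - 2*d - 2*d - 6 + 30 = -4*d^2 - 4*d + 24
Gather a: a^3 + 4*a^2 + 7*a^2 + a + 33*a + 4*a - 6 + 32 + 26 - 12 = a^3 + 11*a^2 + 38*a + 40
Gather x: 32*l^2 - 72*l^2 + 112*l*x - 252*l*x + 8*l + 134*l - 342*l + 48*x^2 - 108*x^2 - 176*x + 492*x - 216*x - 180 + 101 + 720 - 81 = -40*l^2 - 200*l - 60*x^2 + x*(100 - 140*l) + 560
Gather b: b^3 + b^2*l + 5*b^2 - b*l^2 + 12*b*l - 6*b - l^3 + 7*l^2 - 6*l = b^3 + b^2*(l + 5) + b*(-l^2 + 12*l - 6) - l^3 + 7*l^2 - 6*l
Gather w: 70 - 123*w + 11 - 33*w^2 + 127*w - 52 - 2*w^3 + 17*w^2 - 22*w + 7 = -2*w^3 - 16*w^2 - 18*w + 36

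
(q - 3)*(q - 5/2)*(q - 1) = q^3 - 13*q^2/2 + 13*q - 15/2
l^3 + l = l*(l - I)*(l + I)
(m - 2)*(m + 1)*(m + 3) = m^3 + 2*m^2 - 5*m - 6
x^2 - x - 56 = (x - 8)*(x + 7)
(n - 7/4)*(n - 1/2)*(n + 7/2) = n^3 + 5*n^2/4 - 7*n + 49/16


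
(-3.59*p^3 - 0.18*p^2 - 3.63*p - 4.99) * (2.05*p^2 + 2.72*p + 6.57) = -7.3595*p^5 - 10.1338*p^4 - 31.5174*p^3 - 21.2857*p^2 - 37.4219*p - 32.7843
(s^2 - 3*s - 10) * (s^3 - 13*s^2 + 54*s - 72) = s^5 - 16*s^4 + 83*s^3 - 104*s^2 - 324*s + 720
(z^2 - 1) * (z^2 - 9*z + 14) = z^4 - 9*z^3 + 13*z^2 + 9*z - 14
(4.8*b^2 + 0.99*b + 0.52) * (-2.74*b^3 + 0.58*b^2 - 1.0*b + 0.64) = -13.152*b^5 + 0.0713999999999997*b^4 - 5.6506*b^3 + 2.3836*b^2 + 0.1136*b + 0.3328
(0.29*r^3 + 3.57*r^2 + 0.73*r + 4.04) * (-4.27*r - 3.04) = -1.2383*r^4 - 16.1255*r^3 - 13.9699*r^2 - 19.47*r - 12.2816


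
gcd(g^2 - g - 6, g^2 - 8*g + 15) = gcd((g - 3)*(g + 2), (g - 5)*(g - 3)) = g - 3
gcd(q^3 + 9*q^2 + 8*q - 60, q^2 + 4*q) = 1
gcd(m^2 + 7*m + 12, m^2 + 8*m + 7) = 1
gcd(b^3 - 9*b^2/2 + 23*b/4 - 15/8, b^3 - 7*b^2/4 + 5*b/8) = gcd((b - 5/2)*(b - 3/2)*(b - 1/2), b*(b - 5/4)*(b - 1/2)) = b - 1/2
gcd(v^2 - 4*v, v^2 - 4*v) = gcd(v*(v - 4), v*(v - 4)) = v^2 - 4*v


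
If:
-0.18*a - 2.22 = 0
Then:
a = -12.33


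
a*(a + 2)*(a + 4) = a^3 + 6*a^2 + 8*a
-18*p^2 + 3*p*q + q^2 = (-3*p + q)*(6*p + q)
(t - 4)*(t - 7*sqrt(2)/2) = t^2 - 7*sqrt(2)*t/2 - 4*t + 14*sqrt(2)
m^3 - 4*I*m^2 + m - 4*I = (m - 4*I)*(m - I)*(m + I)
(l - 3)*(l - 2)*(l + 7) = l^3 + 2*l^2 - 29*l + 42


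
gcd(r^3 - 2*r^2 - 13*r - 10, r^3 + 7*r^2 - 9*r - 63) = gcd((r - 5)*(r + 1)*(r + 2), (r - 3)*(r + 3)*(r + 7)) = 1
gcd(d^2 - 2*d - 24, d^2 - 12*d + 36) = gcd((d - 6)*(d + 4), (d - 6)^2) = d - 6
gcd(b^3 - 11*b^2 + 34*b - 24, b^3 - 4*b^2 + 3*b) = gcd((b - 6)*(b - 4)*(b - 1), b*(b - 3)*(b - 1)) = b - 1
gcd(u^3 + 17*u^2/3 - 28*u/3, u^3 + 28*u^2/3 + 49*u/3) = u^2 + 7*u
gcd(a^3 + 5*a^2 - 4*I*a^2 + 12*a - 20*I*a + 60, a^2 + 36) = a - 6*I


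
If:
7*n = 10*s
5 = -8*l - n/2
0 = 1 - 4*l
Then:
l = 1/4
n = -14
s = -49/5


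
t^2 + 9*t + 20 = (t + 4)*(t + 5)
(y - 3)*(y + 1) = y^2 - 2*y - 3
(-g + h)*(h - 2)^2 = -g*h^2 + 4*g*h - 4*g + h^3 - 4*h^2 + 4*h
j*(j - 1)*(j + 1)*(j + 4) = j^4 + 4*j^3 - j^2 - 4*j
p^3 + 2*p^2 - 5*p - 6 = (p - 2)*(p + 1)*(p + 3)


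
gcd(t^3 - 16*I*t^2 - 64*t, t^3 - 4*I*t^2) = t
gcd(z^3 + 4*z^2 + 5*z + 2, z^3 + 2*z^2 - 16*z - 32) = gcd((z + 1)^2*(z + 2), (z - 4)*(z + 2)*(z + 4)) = z + 2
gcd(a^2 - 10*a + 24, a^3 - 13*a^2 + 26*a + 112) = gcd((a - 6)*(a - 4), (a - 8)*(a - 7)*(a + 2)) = 1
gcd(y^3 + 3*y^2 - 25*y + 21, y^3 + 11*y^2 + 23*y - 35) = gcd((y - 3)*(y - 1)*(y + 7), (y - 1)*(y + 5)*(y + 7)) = y^2 + 6*y - 7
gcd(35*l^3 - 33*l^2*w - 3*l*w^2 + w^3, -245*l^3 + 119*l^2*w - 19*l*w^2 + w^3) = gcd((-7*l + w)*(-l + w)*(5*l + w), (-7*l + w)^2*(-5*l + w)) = -7*l + w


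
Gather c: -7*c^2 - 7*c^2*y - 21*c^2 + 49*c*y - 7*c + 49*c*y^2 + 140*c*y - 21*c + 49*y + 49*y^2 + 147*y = c^2*(-7*y - 28) + c*(49*y^2 + 189*y - 28) + 49*y^2 + 196*y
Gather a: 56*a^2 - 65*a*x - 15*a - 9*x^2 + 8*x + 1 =56*a^2 + a*(-65*x - 15) - 9*x^2 + 8*x + 1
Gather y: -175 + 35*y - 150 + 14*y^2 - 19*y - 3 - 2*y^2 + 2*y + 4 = 12*y^2 + 18*y - 324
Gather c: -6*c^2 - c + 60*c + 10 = -6*c^2 + 59*c + 10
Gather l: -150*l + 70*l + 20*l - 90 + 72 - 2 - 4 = -60*l - 24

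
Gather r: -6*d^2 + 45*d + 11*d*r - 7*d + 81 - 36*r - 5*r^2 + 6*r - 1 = -6*d^2 + 38*d - 5*r^2 + r*(11*d - 30) + 80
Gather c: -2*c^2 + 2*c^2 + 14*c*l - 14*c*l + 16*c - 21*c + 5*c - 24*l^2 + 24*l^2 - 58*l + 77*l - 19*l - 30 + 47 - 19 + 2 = 0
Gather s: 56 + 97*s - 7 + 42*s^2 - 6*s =42*s^2 + 91*s + 49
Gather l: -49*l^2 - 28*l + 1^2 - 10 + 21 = -49*l^2 - 28*l + 12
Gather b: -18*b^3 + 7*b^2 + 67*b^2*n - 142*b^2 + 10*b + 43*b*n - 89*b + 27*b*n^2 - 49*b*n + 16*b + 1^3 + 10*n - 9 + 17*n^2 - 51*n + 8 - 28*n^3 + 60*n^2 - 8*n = -18*b^3 + b^2*(67*n - 135) + b*(27*n^2 - 6*n - 63) - 28*n^3 + 77*n^2 - 49*n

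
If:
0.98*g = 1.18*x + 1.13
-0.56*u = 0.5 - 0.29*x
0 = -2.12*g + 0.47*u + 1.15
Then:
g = 0.26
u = -1.28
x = -0.74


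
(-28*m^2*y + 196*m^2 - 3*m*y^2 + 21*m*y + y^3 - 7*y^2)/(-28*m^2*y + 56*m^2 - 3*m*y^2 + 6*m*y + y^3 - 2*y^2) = (y - 7)/(y - 2)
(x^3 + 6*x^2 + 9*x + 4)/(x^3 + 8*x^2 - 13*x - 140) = (x^3 + 6*x^2 + 9*x + 4)/(x^3 + 8*x^2 - 13*x - 140)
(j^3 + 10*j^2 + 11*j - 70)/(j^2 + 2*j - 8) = (j^2 + 12*j + 35)/(j + 4)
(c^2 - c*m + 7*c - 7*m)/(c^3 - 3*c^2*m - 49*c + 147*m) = (c - m)/(c^2 - 3*c*m - 7*c + 21*m)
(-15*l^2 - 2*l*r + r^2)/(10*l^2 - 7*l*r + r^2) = (3*l + r)/(-2*l + r)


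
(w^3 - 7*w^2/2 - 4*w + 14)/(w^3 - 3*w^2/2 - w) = (2*w^2 - 3*w - 14)/(w*(2*w + 1))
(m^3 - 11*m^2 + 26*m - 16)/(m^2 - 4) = (m^2 - 9*m + 8)/(m + 2)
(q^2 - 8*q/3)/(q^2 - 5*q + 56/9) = 3*q/(3*q - 7)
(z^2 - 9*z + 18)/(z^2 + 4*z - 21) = (z - 6)/(z + 7)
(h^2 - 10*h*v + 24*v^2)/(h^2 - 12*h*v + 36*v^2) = (-h + 4*v)/(-h + 6*v)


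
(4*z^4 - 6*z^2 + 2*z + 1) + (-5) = 4*z^4 - 6*z^2 + 2*z - 4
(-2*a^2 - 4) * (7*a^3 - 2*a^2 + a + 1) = -14*a^5 + 4*a^4 - 30*a^3 + 6*a^2 - 4*a - 4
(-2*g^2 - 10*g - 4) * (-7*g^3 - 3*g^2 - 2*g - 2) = 14*g^5 + 76*g^4 + 62*g^3 + 36*g^2 + 28*g + 8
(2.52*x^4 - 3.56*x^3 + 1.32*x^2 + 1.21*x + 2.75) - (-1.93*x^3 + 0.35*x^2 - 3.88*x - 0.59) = 2.52*x^4 - 1.63*x^3 + 0.97*x^2 + 5.09*x + 3.34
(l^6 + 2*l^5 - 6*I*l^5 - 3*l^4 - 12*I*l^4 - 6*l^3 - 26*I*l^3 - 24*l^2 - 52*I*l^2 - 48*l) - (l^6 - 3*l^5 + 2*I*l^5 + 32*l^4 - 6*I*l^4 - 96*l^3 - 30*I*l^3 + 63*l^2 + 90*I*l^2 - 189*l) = 5*l^5 - 8*I*l^5 - 35*l^4 - 6*I*l^4 + 90*l^3 + 4*I*l^3 - 87*l^2 - 142*I*l^2 + 141*l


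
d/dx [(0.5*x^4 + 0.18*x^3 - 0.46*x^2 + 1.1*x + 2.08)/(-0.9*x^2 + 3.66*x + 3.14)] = (-0.9*x^5 + 5.328*x^4 + 7.5976*x^3 + 1.002*x^2 + 0.8552*x - 4.1588)/(0.81*x^4 - 6.588*x^3 + 7.7436*x^2 + 22.9848*x + 9.8596)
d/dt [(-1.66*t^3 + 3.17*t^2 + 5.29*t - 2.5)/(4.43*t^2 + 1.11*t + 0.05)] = (-7.3538*t^4 - 3.6852*t^3 - 20.165*t^2 + 22.467*t + 3.0395)/(19.6249*t^4 + 9.8346*t^3 + 1.6751*t^2 + 0.111*t + 0.0025)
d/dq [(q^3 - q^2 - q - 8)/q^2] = (q^3 + q + 16)/q^3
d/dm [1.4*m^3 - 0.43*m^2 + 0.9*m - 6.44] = 4.2*m^2 - 0.86*m + 0.9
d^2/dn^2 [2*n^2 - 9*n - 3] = 4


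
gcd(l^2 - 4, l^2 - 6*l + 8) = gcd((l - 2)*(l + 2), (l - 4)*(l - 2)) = l - 2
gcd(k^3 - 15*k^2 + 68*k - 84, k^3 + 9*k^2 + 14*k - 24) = 1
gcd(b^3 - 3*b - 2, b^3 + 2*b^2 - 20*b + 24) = b - 2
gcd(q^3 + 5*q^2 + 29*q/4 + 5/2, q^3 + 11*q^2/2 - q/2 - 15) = q + 2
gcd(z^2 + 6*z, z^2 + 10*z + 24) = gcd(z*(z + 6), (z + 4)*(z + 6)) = z + 6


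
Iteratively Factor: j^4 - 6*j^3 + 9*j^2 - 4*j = (j)*(j^3 - 6*j^2 + 9*j - 4) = j*(j - 1)*(j^2 - 5*j + 4) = j*(j - 4)*(j - 1)*(j - 1)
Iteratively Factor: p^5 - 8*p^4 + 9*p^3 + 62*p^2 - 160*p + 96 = (p + 3)*(p^4 - 11*p^3 + 42*p^2 - 64*p + 32) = (p - 4)*(p + 3)*(p^3 - 7*p^2 + 14*p - 8) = (p - 4)^2*(p + 3)*(p^2 - 3*p + 2) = (p - 4)^2*(p - 2)*(p + 3)*(p - 1)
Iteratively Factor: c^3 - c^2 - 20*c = (c + 4)*(c^2 - 5*c) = (c - 5)*(c + 4)*(c)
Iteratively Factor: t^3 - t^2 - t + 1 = (t + 1)*(t^2 - 2*t + 1) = (t - 1)*(t + 1)*(t - 1)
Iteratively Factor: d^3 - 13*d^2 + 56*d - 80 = (d - 5)*(d^2 - 8*d + 16) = (d - 5)*(d - 4)*(d - 4)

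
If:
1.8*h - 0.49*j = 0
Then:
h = 0.272222222222222*j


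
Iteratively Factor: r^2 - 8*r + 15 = (r - 5)*(r - 3)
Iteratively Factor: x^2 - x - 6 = (x + 2)*(x - 3)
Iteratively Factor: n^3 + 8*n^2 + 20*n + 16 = (n + 4)*(n^2 + 4*n + 4) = (n + 2)*(n + 4)*(n + 2)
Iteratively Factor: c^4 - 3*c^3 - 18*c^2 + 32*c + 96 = (c + 3)*(c^3 - 6*c^2 + 32) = (c + 2)*(c + 3)*(c^2 - 8*c + 16) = (c - 4)*(c + 2)*(c + 3)*(c - 4)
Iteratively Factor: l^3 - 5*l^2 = (l)*(l^2 - 5*l) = l^2*(l - 5)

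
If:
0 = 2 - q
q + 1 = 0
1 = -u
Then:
No Solution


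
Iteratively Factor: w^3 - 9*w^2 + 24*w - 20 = (w - 2)*(w^2 - 7*w + 10) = (w - 5)*(w - 2)*(w - 2)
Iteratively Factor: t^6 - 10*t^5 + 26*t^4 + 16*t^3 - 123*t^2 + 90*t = (t - 3)*(t^5 - 7*t^4 + 5*t^3 + 31*t^2 - 30*t) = (t - 3)*(t + 2)*(t^4 - 9*t^3 + 23*t^2 - 15*t) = (t - 3)*(t - 1)*(t + 2)*(t^3 - 8*t^2 + 15*t) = t*(t - 3)*(t - 1)*(t + 2)*(t^2 - 8*t + 15) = t*(t - 5)*(t - 3)*(t - 1)*(t + 2)*(t - 3)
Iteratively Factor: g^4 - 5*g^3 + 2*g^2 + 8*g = (g + 1)*(g^3 - 6*g^2 + 8*g) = (g - 2)*(g + 1)*(g^2 - 4*g) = (g - 4)*(g - 2)*(g + 1)*(g)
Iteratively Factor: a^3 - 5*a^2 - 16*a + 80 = (a - 4)*(a^2 - a - 20) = (a - 4)*(a + 4)*(a - 5)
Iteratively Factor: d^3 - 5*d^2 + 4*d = (d - 4)*(d^2 - d) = (d - 4)*(d - 1)*(d)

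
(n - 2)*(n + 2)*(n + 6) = n^3 + 6*n^2 - 4*n - 24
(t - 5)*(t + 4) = t^2 - t - 20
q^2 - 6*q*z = q*(q - 6*z)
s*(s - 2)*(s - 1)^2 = s^4 - 4*s^3 + 5*s^2 - 2*s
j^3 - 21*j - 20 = (j - 5)*(j + 1)*(j + 4)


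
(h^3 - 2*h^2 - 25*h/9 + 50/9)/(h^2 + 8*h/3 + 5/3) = (3*h^2 - 11*h + 10)/(3*(h + 1))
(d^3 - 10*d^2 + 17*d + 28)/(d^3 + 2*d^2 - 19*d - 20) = (d - 7)/(d + 5)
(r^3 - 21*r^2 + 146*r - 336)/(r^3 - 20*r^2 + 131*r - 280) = (r - 6)/(r - 5)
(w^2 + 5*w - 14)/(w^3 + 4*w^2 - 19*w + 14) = 1/(w - 1)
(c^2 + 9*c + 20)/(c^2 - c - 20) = (c + 5)/(c - 5)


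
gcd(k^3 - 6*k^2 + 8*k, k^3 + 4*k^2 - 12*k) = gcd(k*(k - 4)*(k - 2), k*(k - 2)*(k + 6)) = k^2 - 2*k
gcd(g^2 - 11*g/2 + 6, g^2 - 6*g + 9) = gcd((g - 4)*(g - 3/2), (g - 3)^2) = 1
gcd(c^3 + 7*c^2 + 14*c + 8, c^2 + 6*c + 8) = c^2 + 6*c + 8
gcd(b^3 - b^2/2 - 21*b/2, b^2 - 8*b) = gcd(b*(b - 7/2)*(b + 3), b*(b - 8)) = b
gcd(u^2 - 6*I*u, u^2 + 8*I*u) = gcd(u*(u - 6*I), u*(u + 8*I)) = u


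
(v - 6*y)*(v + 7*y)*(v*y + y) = v^3*y + v^2*y^2 + v^2*y - 42*v*y^3 + v*y^2 - 42*y^3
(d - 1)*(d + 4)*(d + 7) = d^3 + 10*d^2 + 17*d - 28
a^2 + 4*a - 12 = (a - 2)*(a + 6)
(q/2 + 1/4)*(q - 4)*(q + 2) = q^3/2 - 3*q^2/4 - 9*q/2 - 2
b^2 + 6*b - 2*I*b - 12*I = (b + 6)*(b - 2*I)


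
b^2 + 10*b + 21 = (b + 3)*(b + 7)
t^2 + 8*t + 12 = (t + 2)*(t + 6)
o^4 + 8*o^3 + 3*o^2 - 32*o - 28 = (o - 2)*(o + 1)*(o + 2)*(o + 7)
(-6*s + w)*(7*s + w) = -42*s^2 + s*w + w^2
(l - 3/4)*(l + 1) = l^2 + l/4 - 3/4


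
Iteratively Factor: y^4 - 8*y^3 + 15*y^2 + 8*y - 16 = (y - 1)*(y^3 - 7*y^2 + 8*y + 16) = (y - 4)*(y - 1)*(y^2 - 3*y - 4) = (y - 4)^2*(y - 1)*(y + 1)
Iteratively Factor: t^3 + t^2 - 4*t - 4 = (t - 2)*(t^2 + 3*t + 2) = (t - 2)*(t + 2)*(t + 1)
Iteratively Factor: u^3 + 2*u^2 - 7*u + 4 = (u - 1)*(u^2 + 3*u - 4) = (u - 1)^2*(u + 4)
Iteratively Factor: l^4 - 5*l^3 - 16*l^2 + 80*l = (l - 4)*(l^3 - l^2 - 20*l) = l*(l - 4)*(l^2 - l - 20) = l*(l - 5)*(l - 4)*(l + 4)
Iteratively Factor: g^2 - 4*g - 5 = (g - 5)*(g + 1)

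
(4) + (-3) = 1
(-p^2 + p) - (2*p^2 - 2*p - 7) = -3*p^2 + 3*p + 7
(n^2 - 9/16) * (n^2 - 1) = n^4 - 25*n^2/16 + 9/16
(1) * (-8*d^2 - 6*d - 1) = -8*d^2 - 6*d - 1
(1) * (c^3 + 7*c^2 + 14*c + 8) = c^3 + 7*c^2 + 14*c + 8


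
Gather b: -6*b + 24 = 24 - 6*b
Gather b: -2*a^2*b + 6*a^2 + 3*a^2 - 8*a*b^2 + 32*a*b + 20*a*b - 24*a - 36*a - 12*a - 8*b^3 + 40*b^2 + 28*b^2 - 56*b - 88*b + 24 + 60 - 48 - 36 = 9*a^2 - 72*a - 8*b^3 + b^2*(68 - 8*a) + b*(-2*a^2 + 52*a - 144)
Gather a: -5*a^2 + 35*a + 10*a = -5*a^2 + 45*a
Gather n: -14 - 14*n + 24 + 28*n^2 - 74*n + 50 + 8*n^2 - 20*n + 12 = 36*n^2 - 108*n + 72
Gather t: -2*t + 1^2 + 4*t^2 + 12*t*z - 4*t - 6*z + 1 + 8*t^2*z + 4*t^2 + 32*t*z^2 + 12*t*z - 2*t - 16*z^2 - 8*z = t^2*(8*z + 8) + t*(32*z^2 + 24*z - 8) - 16*z^2 - 14*z + 2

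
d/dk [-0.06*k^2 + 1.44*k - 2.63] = 1.44 - 0.12*k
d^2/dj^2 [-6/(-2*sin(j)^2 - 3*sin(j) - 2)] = 6*(-16*sin(j)^4 - 18*sin(j)^3 + 31*sin(j)^2 + 42*sin(j) + 10)/(3*sin(j) - cos(2*j) + 3)^3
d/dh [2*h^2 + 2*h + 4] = 4*h + 2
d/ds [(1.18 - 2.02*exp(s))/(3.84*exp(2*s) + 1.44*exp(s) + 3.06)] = (7.7568*exp(2*s) - 9.0624*exp(s) - 7.8804)*exp(s)/(14.7456*exp(4*s) + 11.0592*exp(3*s) + 25.5744*exp(2*s) + 8.8128*exp(s) + 9.3636)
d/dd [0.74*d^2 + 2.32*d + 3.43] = 1.48*d + 2.32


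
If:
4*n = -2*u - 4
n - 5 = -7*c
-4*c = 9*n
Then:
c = 45/59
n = -20/59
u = -78/59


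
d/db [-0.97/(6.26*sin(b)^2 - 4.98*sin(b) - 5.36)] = (12.1444*sin(b) - 4.8306)*cos(b)/(-6.26*sin(b)^2 + 4.98*sin(b) + 5.36)^2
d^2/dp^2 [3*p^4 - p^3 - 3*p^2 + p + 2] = 36*p^2 - 6*p - 6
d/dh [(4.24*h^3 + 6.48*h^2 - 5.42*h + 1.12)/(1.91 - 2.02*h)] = (-17.1296*h^3 + 11.2056*h^2 + 24.7536*h - 8.0898)/(4.0804*h^2 - 7.7164*h + 3.6481)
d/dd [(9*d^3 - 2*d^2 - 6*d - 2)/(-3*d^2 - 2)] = (-27*d^4 - 72*d^2 - 4*d + 12)/(9*d^4 + 12*d^2 + 4)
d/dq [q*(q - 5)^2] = (q - 5)*(3*q - 5)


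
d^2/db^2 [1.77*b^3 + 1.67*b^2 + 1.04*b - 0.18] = 10.62*b + 3.34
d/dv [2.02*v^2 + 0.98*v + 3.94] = 4.04*v + 0.98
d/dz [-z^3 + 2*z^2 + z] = -3*z^2 + 4*z + 1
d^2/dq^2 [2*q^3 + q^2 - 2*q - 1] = 12*q + 2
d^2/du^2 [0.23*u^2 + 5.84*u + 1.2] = 0.460000000000000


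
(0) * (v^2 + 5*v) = 0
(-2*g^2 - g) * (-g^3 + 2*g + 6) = 2*g^5 + g^4 - 4*g^3 - 14*g^2 - 6*g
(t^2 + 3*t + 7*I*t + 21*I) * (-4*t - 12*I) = -4*t^3 - 12*t^2 - 40*I*t^2 + 84*t - 120*I*t + 252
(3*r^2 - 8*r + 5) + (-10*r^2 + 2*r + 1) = -7*r^2 - 6*r + 6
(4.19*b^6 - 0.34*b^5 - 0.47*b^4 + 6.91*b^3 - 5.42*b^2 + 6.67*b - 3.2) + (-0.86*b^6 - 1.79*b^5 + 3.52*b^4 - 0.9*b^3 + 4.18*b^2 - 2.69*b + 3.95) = 3.33*b^6 - 2.13*b^5 + 3.05*b^4 + 6.01*b^3 - 1.24*b^2 + 3.98*b + 0.75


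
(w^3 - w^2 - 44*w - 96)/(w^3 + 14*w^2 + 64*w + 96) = (w^2 - 5*w - 24)/(w^2 + 10*w + 24)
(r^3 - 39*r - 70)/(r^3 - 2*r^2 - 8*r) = (r^2 - 2*r - 35)/(r*(r - 4))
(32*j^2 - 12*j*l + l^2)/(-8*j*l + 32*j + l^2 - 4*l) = (-4*j + l)/(l - 4)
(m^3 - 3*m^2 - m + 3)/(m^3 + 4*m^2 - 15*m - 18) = (m - 1)/(m + 6)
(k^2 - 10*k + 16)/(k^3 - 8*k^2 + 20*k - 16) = (k - 8)/(k^2 - 6*k + 8)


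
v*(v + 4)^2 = v^3 + 8*v^2 + 16*v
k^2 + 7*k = k*(k + 7)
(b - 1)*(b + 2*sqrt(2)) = b^2 - b + 2*sqrt(2)*b - 2*sqrt(2)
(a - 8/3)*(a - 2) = a^2 - 14*a/3 + 16/3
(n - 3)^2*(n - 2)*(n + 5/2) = n^4 - 11*n^3/2 + n^2 + 69*n/2 - 45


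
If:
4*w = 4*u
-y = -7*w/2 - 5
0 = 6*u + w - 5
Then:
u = 5/7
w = 5/7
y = 15/2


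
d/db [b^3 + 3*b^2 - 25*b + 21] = 3*b^2 + 6*b - 25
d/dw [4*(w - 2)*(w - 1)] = 8*w - 12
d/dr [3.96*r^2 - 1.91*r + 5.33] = 7.92*r - 1.91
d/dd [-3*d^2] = -6*d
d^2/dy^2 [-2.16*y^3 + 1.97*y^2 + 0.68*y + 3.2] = 3.94 - 12.96*y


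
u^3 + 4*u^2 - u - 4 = (u - 1)*(u + 1)*(u + 4)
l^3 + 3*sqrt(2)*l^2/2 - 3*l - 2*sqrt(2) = (l - sqrt(2))*(l + sqrt(2)/2)*(l + 2*sqrt(2))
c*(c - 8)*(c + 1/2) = c^3 - 15*c^2/2 - 4*c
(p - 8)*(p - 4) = p^2 - 12*p + 32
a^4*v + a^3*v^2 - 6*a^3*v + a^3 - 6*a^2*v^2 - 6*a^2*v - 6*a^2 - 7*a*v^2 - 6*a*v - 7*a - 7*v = (a - 7)*(a + 1)*(a + v)*(a*v + 1)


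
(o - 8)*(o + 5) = o^2 - 3*o - 40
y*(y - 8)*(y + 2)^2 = y^4 - 4*y^3 - 28*y^2 - 32*y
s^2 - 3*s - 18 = (s - 6)*(s + 3)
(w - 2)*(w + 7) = w^2 + 5*w - 14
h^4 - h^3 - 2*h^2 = h^2*(h - 2)*(h + 1)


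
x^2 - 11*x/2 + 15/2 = (x - 3)*(x - 5/2)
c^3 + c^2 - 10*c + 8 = (c - 2)*(c - 1)*(c + 4)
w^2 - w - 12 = (w - 4)*(w + 3)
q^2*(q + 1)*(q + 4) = q^4 + 5*q^3 + 4*q^2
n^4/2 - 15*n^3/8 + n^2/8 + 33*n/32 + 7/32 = (n/2 + 1/4)*(n - 7/2)*(n - 1)*(n + 1/4)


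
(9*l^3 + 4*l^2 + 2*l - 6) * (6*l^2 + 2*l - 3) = 54*l^5 + 42*l^4 - 7*l^3 - 44*l^2 - 18*l + 18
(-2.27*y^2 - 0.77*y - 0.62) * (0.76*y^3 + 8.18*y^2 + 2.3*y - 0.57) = -1.7252*y^5 - 19.1538*y^4 - 11.9908*y^3 - 5.5487*y^2 - 0.9871*y + 0.3534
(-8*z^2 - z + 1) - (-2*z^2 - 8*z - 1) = -6*z^2 + 7*z + 2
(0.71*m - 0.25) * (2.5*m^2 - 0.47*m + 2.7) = 1.775*m^3 - 0.9587*m^2 + 2.0345*m - 0.675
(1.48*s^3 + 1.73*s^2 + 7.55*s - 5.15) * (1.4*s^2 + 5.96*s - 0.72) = 2.072*s^5 + 11.2428*s^4 + 19.8152*s^3 + 36.5424*s^2 - 36.13*s + 3.708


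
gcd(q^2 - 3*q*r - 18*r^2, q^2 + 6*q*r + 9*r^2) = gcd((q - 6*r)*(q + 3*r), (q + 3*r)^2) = q + 3*r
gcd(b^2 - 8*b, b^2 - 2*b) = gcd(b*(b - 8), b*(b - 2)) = b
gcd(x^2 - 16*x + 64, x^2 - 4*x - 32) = x - 8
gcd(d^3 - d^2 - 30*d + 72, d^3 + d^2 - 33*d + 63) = d - 3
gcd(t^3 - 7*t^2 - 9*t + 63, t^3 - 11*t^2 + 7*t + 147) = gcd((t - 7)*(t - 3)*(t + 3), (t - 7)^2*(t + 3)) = t^2 - 4*t - 21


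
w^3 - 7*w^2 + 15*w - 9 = (w - 3)^2*(w - 1)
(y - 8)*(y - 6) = y^2 - 14*y + 48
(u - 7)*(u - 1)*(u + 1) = u^3 - 7*u^2 - u + 7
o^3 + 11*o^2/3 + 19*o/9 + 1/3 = (o + 1/3)^2*(o + 3)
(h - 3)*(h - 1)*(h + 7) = h^3 + 3*h^2 - 25*h + 21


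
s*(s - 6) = s^2 - 6*s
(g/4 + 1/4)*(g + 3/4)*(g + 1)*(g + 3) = g^4/4 + 23*g^3/16 + 43*g^2/16 + 33*g/16 + 9/16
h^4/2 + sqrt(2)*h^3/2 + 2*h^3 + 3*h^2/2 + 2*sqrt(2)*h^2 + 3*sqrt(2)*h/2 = h*(h/2 + 1/2)*(h + 3)*(h + sqrt(2))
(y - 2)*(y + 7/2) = y^2 + 3*y/2 - 7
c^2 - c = c*(c - 1)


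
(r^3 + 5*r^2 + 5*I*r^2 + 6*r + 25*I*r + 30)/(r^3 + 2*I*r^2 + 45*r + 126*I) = (r^2 + r*(5 - I) - 5*I)/(r^2 - 4*I*r + 21)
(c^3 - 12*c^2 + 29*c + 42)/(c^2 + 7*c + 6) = (c^2 - 13*c + 42)/(c + 6)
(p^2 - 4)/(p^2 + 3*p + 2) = (p - 2)/(p + 1)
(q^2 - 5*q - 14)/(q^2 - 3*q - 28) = (q + 2)/(q + 4)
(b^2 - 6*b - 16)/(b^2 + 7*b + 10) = (b - 8)/(b + 5)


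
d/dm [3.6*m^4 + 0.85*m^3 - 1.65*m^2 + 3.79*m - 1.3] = 14.4*m^3 + 2.55*m^2 - 3.3*m + 3.79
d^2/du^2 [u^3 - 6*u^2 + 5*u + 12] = 6*u - 12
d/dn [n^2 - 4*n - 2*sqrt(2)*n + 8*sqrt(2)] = 2*n - 4 - 2*sqrt(2)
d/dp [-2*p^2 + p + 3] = 1 - 4*p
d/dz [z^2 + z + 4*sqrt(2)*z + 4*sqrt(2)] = 2*z + 1 + 4*sqrt(2)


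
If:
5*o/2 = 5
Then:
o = 2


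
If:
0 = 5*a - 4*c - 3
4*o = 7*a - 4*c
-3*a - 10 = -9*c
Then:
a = 67/33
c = 59/33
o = 233/132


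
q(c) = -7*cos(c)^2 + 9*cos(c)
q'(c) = 14*sin(c)*cos(c) - 9*sin(c) = (14*cos(c) - 9)*sin(c)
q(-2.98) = -15.70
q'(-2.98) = 3.67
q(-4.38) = -3.68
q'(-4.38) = -12.83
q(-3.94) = -9.69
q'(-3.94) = -13.44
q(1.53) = 0.36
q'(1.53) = -8.42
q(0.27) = 2.17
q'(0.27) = 1.20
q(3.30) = -15.71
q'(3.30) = 3.60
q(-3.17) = -15.99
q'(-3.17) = -0.65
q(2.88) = -15.23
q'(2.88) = -5.83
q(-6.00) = 2.19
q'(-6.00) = 1.24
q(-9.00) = -14.01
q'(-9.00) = 8.97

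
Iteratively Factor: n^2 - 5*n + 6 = (n - 3)*(n - 2)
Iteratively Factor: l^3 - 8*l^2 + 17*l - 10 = (l - 2)*(l^2 - 6*l + 5) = (l - 5)*(l - 2)*(l - 1)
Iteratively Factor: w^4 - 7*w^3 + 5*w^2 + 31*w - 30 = (w - 1)*(w^3 - 6*w^2 - w + 30) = (w - 3)*(w - 1)*(w^2 - 3*w - 10) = (w - 5)*(w - 3)*(w - 1)*(w + 2)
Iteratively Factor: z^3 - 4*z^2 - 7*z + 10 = (z + 2)*(z^2 - 6*z + 5) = (z - 5)*(z + 2)*(z - 1)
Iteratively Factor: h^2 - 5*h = (h)*(h - 5)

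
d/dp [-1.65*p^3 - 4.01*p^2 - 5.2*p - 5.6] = -4.95*p^2 - 8.02*p - 5.2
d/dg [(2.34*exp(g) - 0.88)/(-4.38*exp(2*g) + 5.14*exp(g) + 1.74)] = (10.2492*exp(2*g) - 7.7088*exp(g) + 8.5948)*exp(g)/(19.1844*exp(4*g) - 45.0264*exp(3*g) + 11.1772*exp(2*g) + 17.8872*exp(g) + 3.0276)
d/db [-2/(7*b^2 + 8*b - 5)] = 4*(7*b + 4)/(7*b^2 + 8*b - 5)^2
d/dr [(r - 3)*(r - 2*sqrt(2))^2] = (r - 2*sqrt(2))*(3*r - 6 - 2*sqrt(2))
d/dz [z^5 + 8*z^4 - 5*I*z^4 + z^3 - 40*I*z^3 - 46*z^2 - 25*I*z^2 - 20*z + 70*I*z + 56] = 5*z^4 + z^3*(32 - 20*I) + z^2*(3 - 120*I) + z*(-92 - 50*I) - 20 + 70*I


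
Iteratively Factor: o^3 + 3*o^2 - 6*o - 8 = (o + 1)*(o^2 + 2*o - 8) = (o + 1)*(o + 4)*(o - 2)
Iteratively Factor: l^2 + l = (l)*(l + 1)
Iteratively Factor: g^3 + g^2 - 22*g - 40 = (g + 2)*(g^2 - g - 20) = (g - 5)*(g + 2)*(g + 4)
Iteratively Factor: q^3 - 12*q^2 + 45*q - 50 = (q - 5)*(q^2 - 7*q + 10) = (q - 5)^2*(q - 2)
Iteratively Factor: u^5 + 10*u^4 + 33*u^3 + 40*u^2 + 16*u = (u + 4)*(u^4 + 6*u^3 + 9*u^2 + 4*u) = u*(u + 4)*(u^3 + 6*u^2 + 9*u + 4) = u*(u + 1)*(u + 4)*(u^2 + 5*u + 4) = u*(u + 1)^2*(u + 4)*(u + 4)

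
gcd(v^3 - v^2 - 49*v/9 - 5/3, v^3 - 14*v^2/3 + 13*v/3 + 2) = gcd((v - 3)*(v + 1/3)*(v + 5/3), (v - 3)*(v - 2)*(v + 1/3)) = v^2 - 8*v/3 - 1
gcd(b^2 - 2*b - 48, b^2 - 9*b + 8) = b - 8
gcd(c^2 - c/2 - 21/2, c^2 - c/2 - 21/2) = c^2 - c/2 - 21/2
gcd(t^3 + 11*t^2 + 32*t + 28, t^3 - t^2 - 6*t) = t + 2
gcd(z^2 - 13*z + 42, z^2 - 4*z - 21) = z - 7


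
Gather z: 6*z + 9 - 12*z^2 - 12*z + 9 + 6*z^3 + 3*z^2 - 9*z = 6*z^3 - 9*z^2 - 15*z + 18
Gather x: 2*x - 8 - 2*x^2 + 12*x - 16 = -2*x^2 + 14*x - 24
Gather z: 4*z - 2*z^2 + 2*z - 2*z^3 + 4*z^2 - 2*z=-2*z^3 + 2*z^2 + 4*z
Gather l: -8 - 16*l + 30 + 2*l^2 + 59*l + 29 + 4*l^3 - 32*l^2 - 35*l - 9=4*l^3 - 30*l^2 + 8*l + 42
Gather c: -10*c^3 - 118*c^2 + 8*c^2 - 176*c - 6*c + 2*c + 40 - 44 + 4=-10*c^3 - 110*c^2 - 180*c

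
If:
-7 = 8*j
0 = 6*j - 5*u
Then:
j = -7/8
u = -21/20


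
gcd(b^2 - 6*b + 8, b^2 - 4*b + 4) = b - 2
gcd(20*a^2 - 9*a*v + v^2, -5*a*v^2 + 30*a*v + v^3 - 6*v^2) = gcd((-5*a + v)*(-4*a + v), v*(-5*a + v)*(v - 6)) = -5*a + v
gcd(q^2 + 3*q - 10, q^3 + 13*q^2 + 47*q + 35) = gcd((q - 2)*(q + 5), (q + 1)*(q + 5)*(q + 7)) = q + 5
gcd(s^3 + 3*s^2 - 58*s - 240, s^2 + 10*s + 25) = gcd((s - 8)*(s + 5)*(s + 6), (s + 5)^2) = s + 5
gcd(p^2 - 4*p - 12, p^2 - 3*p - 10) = p + 2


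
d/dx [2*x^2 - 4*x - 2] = 4*x - 4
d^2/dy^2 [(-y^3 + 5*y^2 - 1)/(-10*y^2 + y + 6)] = 2*(11*y^3 - 582*y^2 + 78*y - 119)/(1000*y^6 - 300*y^5 - 1770*y^4 + 359*y^3 + 1062*y^2 - 108*y - 216)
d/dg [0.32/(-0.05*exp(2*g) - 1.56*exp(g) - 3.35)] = (0.032*exp(g) + 0.4992)*exp(g)/(0.05*exp(2*g) + 1.56*exp(g) + 3.35)^2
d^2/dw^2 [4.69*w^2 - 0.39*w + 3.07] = 9.38000000000000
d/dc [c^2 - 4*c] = 2*c - 4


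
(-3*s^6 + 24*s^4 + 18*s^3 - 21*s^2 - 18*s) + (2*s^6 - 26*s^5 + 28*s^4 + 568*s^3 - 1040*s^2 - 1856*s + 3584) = -s^6 - 26*s^5 + 52*s^4 + 586*s^3 - 1061*s^2 - 1874*s + 3584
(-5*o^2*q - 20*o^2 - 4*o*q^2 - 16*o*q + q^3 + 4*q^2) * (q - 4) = -5*o^2*q^2 + 80*o^2 - 4*o*q^3 + 64*o*q + q^4 - 16*q^2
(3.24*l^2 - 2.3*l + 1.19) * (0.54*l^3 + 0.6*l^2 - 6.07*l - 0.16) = 1.7496*l^5 + 0.702*l^4 - 20.4042*l^3 + 14.1566*l^2 - 6.8553*l - 0.1904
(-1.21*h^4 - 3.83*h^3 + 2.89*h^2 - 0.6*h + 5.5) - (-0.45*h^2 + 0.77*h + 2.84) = -1.21*h^4 - 3.83*h^3 + 3.34*h^2 - 1.37*h + 2.66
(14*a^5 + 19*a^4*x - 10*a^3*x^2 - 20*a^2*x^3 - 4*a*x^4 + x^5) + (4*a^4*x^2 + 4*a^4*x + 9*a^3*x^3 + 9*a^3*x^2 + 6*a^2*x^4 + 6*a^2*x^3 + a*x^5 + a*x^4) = 14*a^5 + 4*a^4*x^2 + 23*a^4*x + 9*a^3*x^3 - a^3*x^2 + 6*a^2*x^4 - 14*a^2*x^3 + a*x^5 - 3*a*x^4 + x^5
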